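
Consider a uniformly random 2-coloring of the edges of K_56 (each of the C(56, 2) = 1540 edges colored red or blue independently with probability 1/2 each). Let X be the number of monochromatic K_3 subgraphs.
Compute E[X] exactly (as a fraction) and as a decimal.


Let X = Σ_S X_S over the C(56, 3) = 27720 subsets S of size 3, where X_S = 1 if the K_3 on S is monochromatic.
For a fixed S, the K_3 on S has C(3, 2) = 3 edges. P[all 3 edges red] = (1/2)^3, and likewise for blue, so P[monochromatic] = 2·(1/2)^3 = 2^{1 − 3} = 1/4.
Summing: E[X] = C(56, 3) · 2^{1 − 3} = 27720 · 1/4 = 6930.
Numerically: E[X] ≈ 6930.0000.

E[X] = C(56,3)·2^(1−C(3,2)) = 6930 ≈ 6930.0000.


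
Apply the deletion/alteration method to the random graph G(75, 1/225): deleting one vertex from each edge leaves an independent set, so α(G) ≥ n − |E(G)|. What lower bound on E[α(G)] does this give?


E[|E(G)|] = C(75, 2)·p = 2775 · (1/225) = 37/3.
E[α(G)] ≥ n − E[|E(G)|] = 75 − 37/3 = 188/3.
Numerically: ≈ 62.667.
(This is only a lower bound; the true E[α(G)] may be larger.)

E[α(G)] ≥ 188/3 ≈ 62.667.


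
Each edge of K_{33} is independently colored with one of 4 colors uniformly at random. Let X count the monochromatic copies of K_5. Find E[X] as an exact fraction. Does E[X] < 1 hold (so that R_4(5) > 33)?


E[X] = C(33, 5) · 4^{1 − 10} = 237336 · 4^{−9} = 237336/262144.
As a reduced fraction: E[X] = 29667/32768 ≈ 0.90536.
Is E[X] < 1? YES.
Since E[X] < 1, there exists a 4-coloring of K_{33} with no monochromatic K_5; hence R_4(5) > 33.

E[X] = 29667/32768 ≈ 0.90536; E[X] < 1, so R_4(5) > 33.


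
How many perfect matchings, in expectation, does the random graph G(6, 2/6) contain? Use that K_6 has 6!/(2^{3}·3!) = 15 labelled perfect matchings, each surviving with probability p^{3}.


K_6 has 6!/(2^{3}·3!) = 15 labelled perfect matchings.
For each such perfect matching H, let X_H = 1 if all 3 edges of H are present in G. Then P[X_H = 1] = p^{3} = (1/3)^{3} = 1/27.
By linearity of expectation: E[X] = Σ_H E[X_H] = 15 · p^{3} = 15 · 1/27 = 5/9.
Numerically: E[X] ≈ 0.555556.

E[X] = 15 · (1/3)^{3} = 5/9 ≈ 0.555556.


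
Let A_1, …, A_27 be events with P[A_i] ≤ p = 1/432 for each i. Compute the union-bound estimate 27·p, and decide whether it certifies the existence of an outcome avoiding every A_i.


Union bound: P[∪_{i=1}^{27} A_i] ≤ Σ_i P[A_i] ≤ 27·p = 27·(1/432) = 1/16.
Numerically: 1/16 ≈ 0.0625000.
Is 1/16 < 1? YES.
Since P[∪ A_i] ≤ 1/16 < 1, the complement has P[∩ A_i^c] ≥ 1 − 1/16 = 15/16 > 0, so some outcome avoids every A_i.

27·p = 1/16 ≈ 0.0625000; existence CERTIFIED by the union bound.


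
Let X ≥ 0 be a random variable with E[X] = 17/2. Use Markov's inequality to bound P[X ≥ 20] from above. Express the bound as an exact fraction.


μ = E[X] = 17/2, a = 20.
Markov: P[X ≥ 20] ≤ μ/a = (17/2)/20 = 17/40.
Numerically: ≈ 0.425.
(Since a = 20 > μ = 8.500, the bound 17/40 is < 1 and informative.)

P[X ≥ 20] ≤ 17/40 ≈ 0.425.


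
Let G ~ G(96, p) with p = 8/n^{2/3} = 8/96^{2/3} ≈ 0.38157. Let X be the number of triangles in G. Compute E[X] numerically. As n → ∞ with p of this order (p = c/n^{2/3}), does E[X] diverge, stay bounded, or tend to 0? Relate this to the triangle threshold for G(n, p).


Number of potential triangles: C(96, 3) = 142880.
Each occurs with probability p³ ≈ (0.38157)³ ≈ 5.5555556e-02.
By linearity: E[X] = C(96, 3)·p³ ≈ 142880 · 5.5555556e-02 ≈ 7937.77778.
Since α = 2/3 < 1, p = c/n^{2/3} ≫ 1/n is above the triangle threshold p ~ 1/n. Asymptotically E[X] ~ (c³/6)·n^{3(1−α)} = (8³/6)·n^{1} → ∞; triangles are abundant w.h.p.

E[X] ≈ 7937.77778; in regime p = Θ(1/n^{2/3}) E[X] diverges (above the triangle threshold p ~ 1/n).


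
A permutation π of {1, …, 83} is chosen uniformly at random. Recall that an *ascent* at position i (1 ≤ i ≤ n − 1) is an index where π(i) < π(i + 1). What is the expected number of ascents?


Write X = Σ X_I over i = 1, …, 82, with X_I the indicator of one ascent.
There are 82 indicators.
For each fixed i, the pair (π(i), π(i+1)) is a uniformly random ordered pair of distinct values from {1, …, 83}; by symmetry P[π(i) < π(i+1)] = 1/2.
By linearity: E[X] = 82 · (1/2) = (83 − 1) · (1/2) = 41 ≈ 41.00000.

E[X] = 41 = 41.00000.


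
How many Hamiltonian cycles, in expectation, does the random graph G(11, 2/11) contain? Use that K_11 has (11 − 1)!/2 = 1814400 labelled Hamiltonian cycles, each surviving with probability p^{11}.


K_11 has (11 − 1)!/2 = 1814400 labelled Hamiltonian cycles.
For each such Hamiltonian cycle H, let X_H = 1 if all 11 edges of H are present in G. Then P[X_H = 1] = p^{11} = (2/11)^{11} = 2048/285311670611.
By linearity: E[X] = Σ_H E[X_H] = 1814400 · p^{11} = 1814400 · 2048/285311670611 = 3715891200/285311670611.
Numerically: E[X] ≈ 0.01302.

E[X] = 1814400 · (2/11)^{11} = 3715891200/285311670611 ≈ 0.01302.


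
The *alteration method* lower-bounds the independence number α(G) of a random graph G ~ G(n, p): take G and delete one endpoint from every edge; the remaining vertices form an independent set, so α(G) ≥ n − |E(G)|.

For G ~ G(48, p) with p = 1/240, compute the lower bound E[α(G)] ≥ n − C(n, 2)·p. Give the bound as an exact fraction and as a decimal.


E[|E(G)|] = C(48, 2)·p = 1128 · (1/240) = 47/10.
E[α(G)] ≥ n − E[|E(G)|] = 48 − 47/10 = 433/10.
Numerically: ≈ 43.30000.
(This is only a lower bound; the true E[α(G)] may be larger.)

E[α(G)] ≥ 433/10 ≈ 43.30000.


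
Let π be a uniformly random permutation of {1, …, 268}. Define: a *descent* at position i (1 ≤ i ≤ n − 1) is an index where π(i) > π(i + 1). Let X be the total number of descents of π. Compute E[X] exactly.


Write X = Σ X_I over i = 1, …, 267, with X_I the indicator of one descent.
There are 267 indicators.
For each fixed i, the pair (π(i), π(i+1)) is a uniformly random ordered pair of distinct values from {1, …, 268}; by symmetry P[π(i) > π(i+1)] = 1/2.
By linearity: E[X] = 267 · (1/2) = (268 − 1) · (1/2) = 267/2 ≈ 133.5000.

E[X] = 267/2 = 133.5000.


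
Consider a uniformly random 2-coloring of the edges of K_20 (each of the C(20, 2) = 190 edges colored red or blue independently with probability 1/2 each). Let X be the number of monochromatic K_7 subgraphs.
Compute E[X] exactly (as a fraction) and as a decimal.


Let X = Σ_S X_S over the C(20, 7) = 77520 subsets S of size 7, where X_S = 1 if the K_7 on S is monochromatic.
For a fixed S, the K_7 on S has C(7, 2) = 21 edges. P[all 21 edges red] = (1/2)^21, and likewise for blue, so P[monochromatic] = 2·(1/2)^21 = 2^{1 − 21} = 1/1048576.
Summing: E[X] = C(20, 7) · 2^{1 − 21} = 77520 · 1/1048576 = 4845/65536.
Numerically: E[X] ≈ 0.07393.

E[X] = C(20,7)·2^(1−C(7,2)) = 4845/65536 ≈ 0.07393.


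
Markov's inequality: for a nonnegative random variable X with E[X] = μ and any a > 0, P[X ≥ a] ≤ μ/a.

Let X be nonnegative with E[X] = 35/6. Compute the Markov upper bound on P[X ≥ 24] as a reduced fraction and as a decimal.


μ = E[X] = 35/6, a = 24.
Markov: P[X ≥ 24] ≤ μ/a = (35/6)/24 = 35/144.
Numerically: ≈ 0.24306.
(Since a = 24 > μ = 5.83333, the bound 35/144 is < 1 and informative.)

P[X ≥ 24] ≤ 35/144 ≈ 0.24306.


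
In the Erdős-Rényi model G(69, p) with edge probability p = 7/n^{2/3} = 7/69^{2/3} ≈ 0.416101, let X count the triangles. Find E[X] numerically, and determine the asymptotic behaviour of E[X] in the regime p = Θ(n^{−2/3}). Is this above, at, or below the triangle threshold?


Number of potential triangles: C(69, 3) = 52394.
Each occurs with probability p³ ≈ (0.416101)³ ≈ 7.20436883e-02.
By linearity: E[X] = C(69, 3)·p³ ≈ 52394 · 7.20436883e-02 ≈ 3774.657005.
Since α = 2/3 < 1, p = c/n^{2/3} ≫ 1/n is above the triangle threshold p ~ 1/n. Asymptotically E[X] ~ (c³/6)·n^{3(1−α)} = (7³/6)·n^{1} → ∞; triangles are abundant w.h.p.

E[X] ≈ 3774.657005; in regime p = Θ(1/n^{2/3}) E[X] diverges (above the triangle threshold p ~ 1/n).


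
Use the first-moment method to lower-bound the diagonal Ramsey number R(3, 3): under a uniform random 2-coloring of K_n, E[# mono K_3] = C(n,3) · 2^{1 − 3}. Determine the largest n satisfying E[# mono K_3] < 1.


We need C(n, 3) · 2^{1 − 3} < 1, i.e. C(n, 3) < 2^{3 − 1} = 4.
Check values of n near the boundary:
  n = 3: C(3, 3) = 1; 1 < 4? YES
  n = 4: C(4, 3) = 4; 4 < 4? NO
The largest n with C(n, 3) < 4 is n = 3 (where E[X] = 1/4 ≈ 0.2500000). Hence R(3, 3) > 3, i.e. R(3, 3) ≥ 4.

Largest n = 3; hence R(3, 3) > 3.


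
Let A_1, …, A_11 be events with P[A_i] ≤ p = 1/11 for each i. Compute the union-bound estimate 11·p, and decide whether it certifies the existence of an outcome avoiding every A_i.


Union bound: P[∪_{i=1}^{11} A_i] ≤ Σ_i P[A_i] ≤ 11·p = 11·(1/11) = 1.
Numerically: 1 ≈ 1.00000.
Is 1 < 1? NO.
Since the bound 1 is ≥ 1, the union bound is uninformative here; it does NOT by itself certify existence.

11·p = 1 ≈ 1.00000; existence NOT certified by the union bound.


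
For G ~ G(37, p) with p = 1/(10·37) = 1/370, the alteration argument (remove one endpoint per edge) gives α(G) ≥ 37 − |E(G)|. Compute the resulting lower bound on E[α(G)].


E[|E(G)|] = C(37, 2)·p = 666 · (1/370) = 9/5.
E[α(G)] ≥ n − E[|E(G)|] = 37 − 9/5 = 176/5.
Numerically: ≈ 35.2000.
(This is only a lower bound; the true E[α(G)] may be larger.)

E[α(G)] ≥ 176/5 ≈ 35.2000.


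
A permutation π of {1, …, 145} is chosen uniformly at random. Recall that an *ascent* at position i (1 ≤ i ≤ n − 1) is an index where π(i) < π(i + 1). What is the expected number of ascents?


Write X = Σ X_I over i = 1, …, 144, with X_I the indicator of one ascent.
There are 144 indicators.
For each fixed i, the pair (π(i), π(i+1)) is a uniformly random ordered pair of distinct values from {1, …, 145}; by symmetry P[π(i) < π(i+1)] = 1/2.
By linearity: E[X] = 144 · (1/2) = (145 − 1) · (1/2) = 72 ≈ 72.000.

E[X] = 72 = 72.000.


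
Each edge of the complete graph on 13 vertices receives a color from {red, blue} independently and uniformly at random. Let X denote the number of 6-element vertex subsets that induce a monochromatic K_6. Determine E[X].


Let X = Σ_S X_S over the C(13, 6) = 1716 subsets S of size 6, where X_S = 1 if the K_6 on S is monochromatic.
For a fixed S, the K_6 on S has C(6, 2) = 15 edges. P[all 15 edges red] = (1/2)^15, and likewise for blue, so P[monochromatic] = 2·(1/2)^15 = 2^{1 − 15} = 1/16384.
By linearity: E[X] = C(13, 6) · 2^{1 − 15} = 1716 · 1/16384 = 429/4096.
Numerically: E[X] ≈ 0.1047.

E[X] = C(13,6)·2^(1−C(6,2)) = 429/4096 ≈ 0.1047.


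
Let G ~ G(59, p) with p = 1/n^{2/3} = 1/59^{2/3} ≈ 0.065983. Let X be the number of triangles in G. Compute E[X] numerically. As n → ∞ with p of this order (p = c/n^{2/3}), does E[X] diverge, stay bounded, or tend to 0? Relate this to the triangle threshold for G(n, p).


Number of potential triangles: C(59, 3) = 32509.
Each occurs with probability p³ ≈ (0.065983)³ ≈ 2.87273772e-04.
By linearity: E[X] = C(59, 3)·p³ ≈ 32509 · 2.87273772e-04 ≈ 9.338983.
Since α = 2/3 < 1, p = c/n^{2/3} ≫ 1/n is above the triangle threshold p ~ 1/n. Asymptotically E[X] ~ (c³/6)·n^{3(1−α)} = (1³/6)·n^{1} → ∞; triangles are abundant w.h.p.

E[X] ≈ 9.338983; in regime p = Θ(1/n^{2/3}) E[X] diverges (above the triangle threshold p ~ 1/n).


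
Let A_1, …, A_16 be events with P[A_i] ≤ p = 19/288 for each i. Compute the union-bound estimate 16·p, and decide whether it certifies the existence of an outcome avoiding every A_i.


Union bound: P[∪_{i=1}^{16} A_i] ≤ Σ_i P[A_i] ≤ 16·p = 16·(19/288) = 19/18.
Numerically: 19/18 ≈ 1.056.
Is 19/18 < 1? NO.
Since the bound 19/18 is ≥ 1, the union bound is uninformative here; it does NOT by itself certify existence.

16·p = 19/18 ≈ 1.056; existence NOT certified by the union bound.


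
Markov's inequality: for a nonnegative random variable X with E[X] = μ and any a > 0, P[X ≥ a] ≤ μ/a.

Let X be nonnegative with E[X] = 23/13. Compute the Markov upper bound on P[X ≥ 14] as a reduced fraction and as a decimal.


μ = E[X] = 23/13, a = 14.
Markov: P[X ≥ 14] ≤ μ/a = (23/13)/14 = 23/182.
Numerically: ≈ 0.1264.
(Since a = 14 > μ = 1.7692, the bound 23/182 is < 1 and informative.)

P[X ≥ 14] ≤ 23/182 ≈ 0.1264.


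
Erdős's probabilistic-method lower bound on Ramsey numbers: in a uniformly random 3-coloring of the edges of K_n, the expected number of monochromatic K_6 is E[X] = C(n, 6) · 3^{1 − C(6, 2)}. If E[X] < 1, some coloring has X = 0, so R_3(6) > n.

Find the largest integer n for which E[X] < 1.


We need C(n, 6) · 3^{1 − 15} < 1, i.e. C(n, 6) < 3^{15 − 1} = 4782969.
Check values of n near the boundary:
  n = 39: C(39, 6) = 3262623; 3262623 < 4782969? YES
  n = 40: C(40, 6) = 3838380; 3838380 < 4782969? YES
  n = 41: C(41, 6) = 4496388; 4496388 < 4782969? YES
  n = 42: C(42, 6) = 5245786; 5245786 < 4782969? NO
The largest n with C(n, 6) < 4782969 is n = 41 (where E[X] = 1498796/1594323 ≈ 0.940083). Hence R_3(6) > 41, i.e. R_3(6) ≥ 42.

Largest n = 41; hence R_3(6) > 41.


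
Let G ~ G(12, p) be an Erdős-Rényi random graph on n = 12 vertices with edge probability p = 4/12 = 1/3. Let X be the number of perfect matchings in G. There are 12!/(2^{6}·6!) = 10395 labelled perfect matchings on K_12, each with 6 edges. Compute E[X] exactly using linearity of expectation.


K_12 has 12!/(2^{6}·6!) = 10395 labelled perfect matchings.
For each such perfect matching H, let X_H = 1 if all 6 edges of H are present in G. Then P[X_H = 1] = p^{6} = (1/3)^{6} = 1/729.
By linearity: E[X] = Σ_H E[X_H] = 10395 · p^{6} = 10395 · 1/729 = 385/27.
Numerically: E[X] ≈ 14.2593.

E[X] = 10395 · (1/3)^{6} = 385/27 ≈ 14.2593.


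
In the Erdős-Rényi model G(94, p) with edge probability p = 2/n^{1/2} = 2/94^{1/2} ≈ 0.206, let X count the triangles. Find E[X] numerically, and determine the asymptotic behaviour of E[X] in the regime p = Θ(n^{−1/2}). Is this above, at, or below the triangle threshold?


Number of potential triangles: C(94, 3) = 134044.
Each occurs with probability p³ ≈ (0.206)³ ≈ 8.77805e-03.
By linearity: E[X] = C(94, 3)·p³ ≈ 134044 · 8.77805e-03 ≈ 1176.645.
Since α = 1/2 < 1, p = c/n^{1/2} ≫ 1/n is above the triangle threshold p ~ 1/n. Asymptotically E[X] ~ (c³/6)·n^{3(1−α)} = (2³/6)·n^{1.5} → ∞; triangles are abundant w.h.p.

E[X] ≈ 1176.645; in regime p = Θ(1/n^{1/2}) E[X] diverges (above the triangle threshold p ~ 1/n).


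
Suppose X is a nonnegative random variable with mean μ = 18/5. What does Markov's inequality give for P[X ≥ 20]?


μ = E[X] = 18/5, a = 20.
Markov: P[X ≥ 20] ≤ μ/a = (18/5)/20 = 9/50.
Numerically: ≈ 0.1800.
(Since a = 20 > μ = 3.6000, the bound 9/50 is < 1 and informative.)

P[X ≥ 20] ≤ 9/50 ≈ 0.1800.


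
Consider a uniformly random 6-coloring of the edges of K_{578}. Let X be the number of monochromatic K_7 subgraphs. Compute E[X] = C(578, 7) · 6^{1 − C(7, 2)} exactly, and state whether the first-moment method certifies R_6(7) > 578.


E[X] = C(578, 7) · 6^{1 − 21} = 4123120110457920 · 6^{−20} = 4123120110457920/3656158440062976.
As a reduced fraction: E[X] = 21474583908635/19042491875328 ≈ 1.12772.
Is E[X] < 1? NO.
Since E[X] ≥ 1, the first-moment bound is inconclusive at n = 578; it does NOT by itself certify R_6(7) > 578.

E[X] = 21474583908635/19042491875328 ≈ 1.12772; E[X] ≥ 1; first-moment method inconclusive here.


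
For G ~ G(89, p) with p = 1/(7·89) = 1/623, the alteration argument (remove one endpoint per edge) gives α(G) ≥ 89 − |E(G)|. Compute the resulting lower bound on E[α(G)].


E[|E(G)|] = C(89, 2)·p = 3916 · (1/623) = 44/7.
E[α(G)] ≥ n − E[|E(G)|] = 89 − 44/7 = 579/7.
Numerically: ≈ 82.714286.
(This is only a lower bound; the true E[α(G)] may be larger.)

E[α(G)] ≥ 579/7 ≈ 82.714286.


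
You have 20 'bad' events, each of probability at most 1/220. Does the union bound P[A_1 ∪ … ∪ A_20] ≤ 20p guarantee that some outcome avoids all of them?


Union bound: P[∪_{i=1}^{20} A_i] ≤ Σ_i P[A_i] ≤ 20·p = 20·(1/220) = 1/11.
Numerically: 1/11 ≈ 0.09091.
Is 1/11 < 1? YES.
Since P[∪ A_i] ≤ 1/11 < 1, the complement has P[∩ A_i^c] ≥ 1 − 1/11 = 10/11 > 0, so some outcome avoids every A_i.

20·p = 1/11 ≈ 0.09091; existence CERTIFIED by the union bound.


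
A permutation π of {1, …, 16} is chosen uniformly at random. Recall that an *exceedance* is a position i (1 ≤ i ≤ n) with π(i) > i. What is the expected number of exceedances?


Write X = Σ_{i=1}^{16} X_i, where X_i = 1_{π(i) > i}.
For each fixed i, π(i) is uniform over {1, …, 16} (marginal of a uniform permutation), so P[π(i) > i] = (n − i)/n. Summing: Σ_{i=1}^{16} (n − i)/n = (0 + 1 + … + 15)/16 = 16(16 − 1)/(2·16) = (16 − 1)/2.
Hence E[X] = Σ_{i=1}^{16} (16 − i)/16 = 15/2 ≈ 7.500000.

E[X] = 15/2 = 7.500000.


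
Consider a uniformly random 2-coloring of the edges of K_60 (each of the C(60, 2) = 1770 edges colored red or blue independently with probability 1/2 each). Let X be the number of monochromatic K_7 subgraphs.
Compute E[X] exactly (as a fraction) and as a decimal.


Let X = Σ_S X_S over the C(60, 7) = 386206920 subsets S of size 7, where X_S = 1 if the K_7 on S is monochromatic.
For a fixed S, the K_7 on S has C(7, 2) = 21 edges. P[all 21 edges red] = (1/2)^21, and likewise for blue, so P[monochromatic] = 2·(1/2)^21 = 2^{1 − 21} = 1/1048576.
By linearity: E[X] = C(60, 7) · 2^{1 − 21} = 386206920 · 1/1048576 = 48275865/131072.
Numerically: E[X] ≈ 368.316.

E[X] = C(60,7)·2^(1−C(7,2)) = 48275865/131072 ≈ 368.316.


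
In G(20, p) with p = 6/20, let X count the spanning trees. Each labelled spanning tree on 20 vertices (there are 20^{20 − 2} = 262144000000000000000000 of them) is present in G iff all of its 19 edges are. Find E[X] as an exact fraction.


K_20 has 20^{20 − 2} = 262144000000000000000000 labelled spanning trees.
For each such spanning tree H, let X_H = 1 if all 19 edges of H are present in G. Then P[X_H = 1] = p^{19} = (3/10)^{19} = 1162261467/10000000000000000000.
Summing the indicators: E[X] = Σ_H E[X_H] = 262144000000000000000000 · p^{19} = 262144000000000000000000 · 1162261467/10000000000000000000 = 152339935002624/5.
Numerically: E[X] ≈ 3.047e+13.

E[X] = 262144000000000000000000 · (3/10)^{19} = 152339935002624/5 ≈ 3.047e+13.


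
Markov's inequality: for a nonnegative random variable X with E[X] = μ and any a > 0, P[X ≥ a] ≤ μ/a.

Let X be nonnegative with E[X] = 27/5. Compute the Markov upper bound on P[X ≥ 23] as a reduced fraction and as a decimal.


μ = E[X] = 27/5, a = 23.
Markov: P[X ≥ 23] ≤ μ/a = (27/5)/23 = 27/115.
Numerically: ≈ 0.2348.
(Since a = 23 > μ = 5.4000, the bound 27/115 is < 1 and informative.)

P[X ≥ 23] ≤ 27/115 ≈ 0.2348.


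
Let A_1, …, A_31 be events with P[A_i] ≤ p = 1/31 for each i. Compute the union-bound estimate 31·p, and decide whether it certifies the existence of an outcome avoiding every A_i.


Union bound: P[∪_{i=1}^{31} A_i] ≤ Σ_i P[A_i] ≤ 31·p = 31·(1/31) = 1.
Numerically: 1 ≈ 1.00000.
Is 1 < 1? NO.
Since the bound 1 is ≥ 1, the union bound is uninformative here; it does NOT by itself certify existence.

31·p = 1 ≈ 1.00000; existence NOT certified by the union bound.


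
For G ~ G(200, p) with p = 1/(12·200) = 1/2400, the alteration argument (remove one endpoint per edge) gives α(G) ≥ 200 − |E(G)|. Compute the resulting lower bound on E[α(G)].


E[|E(G)|] = C(200, 2)·p = 19900 · (1/2400) = 199/24.
E[α(G)] ≥ n − E[|E(G)|] = 200 − 199/24 = 4601/24.
Numerically: ≈ 191.708.
(This is only a lower bound; the true E[α(G)] may be larger.)

E[α(G)] ≥ 4601/24 ≈ 191.708.


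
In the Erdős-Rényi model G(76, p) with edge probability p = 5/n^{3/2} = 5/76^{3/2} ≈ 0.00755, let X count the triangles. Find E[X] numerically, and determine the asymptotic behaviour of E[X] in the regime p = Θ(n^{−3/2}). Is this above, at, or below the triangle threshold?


Number of potential triangles: C(76, 3) = 70300.
Each occurs with probability p³ ≈ (0.00755)³ ≈ 4.29783e-07.
By linearity: E[X] = C(76, 3)·p³ ≈ 70300 · 4.29783e-07 ≈ 0.030.
Since α = 3/2 > 1, p = c/n^{3/2} = o(1/n) is below the triangle threshold p ~ 1/n. Asymptotically E[X] ~ (c³/6)·n^{3(1−α)} = (5³/6)·n^{-1.5} → 0, so by Markov's inequality G has no triangles w.h.p.

E[X] ≈ 0.030; in regime p = Θ(1/n^{3/2}) E[X] tends to 0 (below the triangle threshold p ~ 1/n).


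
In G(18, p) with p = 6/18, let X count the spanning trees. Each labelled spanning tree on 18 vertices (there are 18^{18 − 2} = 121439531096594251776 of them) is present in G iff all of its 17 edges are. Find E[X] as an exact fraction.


K_18 has 18^{18 − 2} = 121439531096594251776 labelled spanning trees.
For each such spanning tree H, let X_H = 1 if all 17 edges of H are present in G. Then P[X_H = 1] = p^{17} = (1/3)^{17} = 1/129140163.
Summing the indicators: E[X] = Σ_H E[X_H] = 121439531096594251776 · p^{17} = 121439531096594251776 · 1/129140163 = 940369969152.
Numerically: E[X] ≈ 9.404e+11.

E[X] = 121439531096594251776 · (1/3)^{17} = 940369969152 ≈ 9.404e+11.


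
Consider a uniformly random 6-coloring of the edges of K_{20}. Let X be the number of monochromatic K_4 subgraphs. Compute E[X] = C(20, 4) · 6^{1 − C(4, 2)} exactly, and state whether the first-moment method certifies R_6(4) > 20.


E[X] = C(20, 4) · 6^{1 − 6} = 4845 · 6^{−5} = 4845/7776.
As a reduced fraction: E[X] = 1615/2592 ≈ 0.623071.
Is E[X] < 1? YES.
Since E[X] < 1, there exists a 6-coloring of K_{20} with no monochromatic K_4; hence R_6(4) > 20.

E[X] = 1615/2592 ≈ 0.623071; E[X] < 1, so R_6(4) > 20.


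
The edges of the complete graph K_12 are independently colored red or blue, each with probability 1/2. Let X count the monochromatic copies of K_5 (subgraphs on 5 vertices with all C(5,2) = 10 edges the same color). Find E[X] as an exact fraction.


Let X = Σ_S X_S over the C(12, 5) = 792 subsets S of size 5, where X_S = 1 if the K_5 on S is monochromatic.
For a fixed S, the K_5 on S has C(5, 2) = 10 edges. P[all 10 edges red] = (1/2)^10, and likewise for blue, so P[monochromatic] = 2·(1/2)^10 = 2^{1 − 10} = 1/512.
By linearity: E[X] = C(12, 5) · 2^{1 − 10} = 792 · 1/512 = 99/64.
Numerically: E[X] ≈ 1.546875.

E[X] = C(12,5)·2^(1−C(5,2)) = 99/64 ≈ 1.546875.


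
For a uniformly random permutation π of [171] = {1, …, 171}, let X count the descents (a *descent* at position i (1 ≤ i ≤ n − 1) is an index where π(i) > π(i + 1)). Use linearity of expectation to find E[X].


Write X = Σ X_I over i = 1, …, 170, with X_I the indicator of one descent.
There are 170 indicators.
For each fixed i, the pair (π(i), π(i+1)) is a uniformly random ordered pair of distinct values from {1, …, 171}; by symmetry P[π(i) > π(i+1)] = 1/2.
By linearity: E[X] = 170 · (1/2) = (171 − 1) · (1/2) = 85 ≈ 85.000.

E[X] = 85 = 85.000.


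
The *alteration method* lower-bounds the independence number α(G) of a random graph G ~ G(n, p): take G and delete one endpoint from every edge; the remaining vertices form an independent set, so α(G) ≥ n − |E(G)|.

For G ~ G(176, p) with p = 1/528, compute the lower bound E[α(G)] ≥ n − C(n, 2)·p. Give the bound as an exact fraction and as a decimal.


E[|E(G)|] = C(176, 2)·p = 15400 · (1/528) = 175/6.
E[α(G)] ≥ n − E[|E(G)|] = 176 − 175/6 = 881/6.
Numerically: ≈ 146.833333.
(This is only a lower bound; the true E[α(G)] may be larger.)

E[α(G)] ≥ 881/6 ≈ 146.833333.


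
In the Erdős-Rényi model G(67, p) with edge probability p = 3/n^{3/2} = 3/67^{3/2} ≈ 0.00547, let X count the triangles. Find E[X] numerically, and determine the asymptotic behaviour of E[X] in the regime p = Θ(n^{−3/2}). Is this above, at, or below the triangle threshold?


Number of potential triangles: C(67, 3) = 47905.
Each occurs with probability p³ ≈ (0.00547)³ ≈ 1.636919e-07.
By linearity: E[X] = C(67, 3)·p³ ≈ 47905 · 1.636919e-07 ≈ 0.0078.
Since α = 3/2 > 1, p = c/n^{3/2} = o(1/n) is below the triangle threshold p ~ 1/n. Asymptotically E[X] ~ (c³/6)·n^{3(1−α)} = (3³/6)·n^{-1.5} → 0, so by Markov's inequality G has no triangles w.h.p.

E[X] ≈ 0.0078; in regime p = Θ(1/n^{3/2}) E[X] tends to 0 (below the triangle threshold p ~ 1/n).


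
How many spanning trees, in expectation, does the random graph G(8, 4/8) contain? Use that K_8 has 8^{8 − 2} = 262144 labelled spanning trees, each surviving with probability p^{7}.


K_8 has 8^{8 − 2} = 262144 labelled spanning trees.
For each such spanning tree H, let X_H = 1 if all 7 edges of H are present in G. Then P[X_H = 1] = p^{7} = (1/2)^{7} = 1/128.
By linearity of expectation: E[X] = Σ_H E[X_H] = 262144 · p^{7} = 262144 · 1/128 = 2048.
Numerically: E[X] ≈ 2048.

E[X] = 262144 · (1/2)^{7} = 2048 ≈ 2048.


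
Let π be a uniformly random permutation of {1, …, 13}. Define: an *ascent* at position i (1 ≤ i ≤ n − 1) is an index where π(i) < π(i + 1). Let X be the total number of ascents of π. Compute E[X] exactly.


Write X = Σ X_I over i = 1, …, 12, with X_I the indicator of one ascent.
There are 12 indicators.
For each fixed i, the pair (π(i), π(i+1)) is a uniformly random ordered pair of distinct values from {1, …, 13}; by symmetry P[π(i) < π(i+1)] = 1/2.
By linearity: E[X] = 12 · (1/2) = (13 − 1) · (1/2) = 6 ≈ 6.00000.

E[X] = 6 = 6.00000.


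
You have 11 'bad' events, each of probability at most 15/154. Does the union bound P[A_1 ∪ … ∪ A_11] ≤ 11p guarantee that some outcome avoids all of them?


Union bound: P[∪_{i=1}^{11} A_i] ≤ Σ_i P[A_i] ≤ 11·p = 11·(15/154) = 15/14.
Numerically: 15/14 ≈ 1.0714.
Is 15/14 < 1? NO.
Since the bound 15/14 is ≥ 1, the union bound is uninformative here; it does NOT by itself certify existence.

11·p = 15/14 ≈ 1.0714; existence NOT certified by the union bound.


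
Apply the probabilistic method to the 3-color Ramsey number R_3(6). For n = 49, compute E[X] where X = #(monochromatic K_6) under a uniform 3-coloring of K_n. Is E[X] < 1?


E[X] = C(49, 6) · 3^{1 − 15} = 13983816 · 3^{−14} = 13983816/4782969.
As a reduced fraction: E[X] = 4661272/1594323 ≈ 2.9236685.
Is E[X] < 1? NO.
Since E[X] ≥ 1, the first-moment bound is inconclusive at n = 49; it does NOT by itself certify R_3(6) > 49.

E[X] = 4661272/1594323 ≈ 2.9236685; E[X] ≥ 1; first-moment method inconclusive here.


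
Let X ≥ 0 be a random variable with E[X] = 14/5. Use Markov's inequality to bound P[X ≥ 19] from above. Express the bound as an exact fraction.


μ = E[X] = 14/5, a = 19.
Markov: P[X ≥ 19] ≤ μ/a = (14/5)/19 = 14/95.
Numerically: ≈ 0.147368.
(Since a = 19 > μ = 2.800000, the bound 14/95 is < 1 and informative.)

P[X ≥ 19] ≤ 14/95 ≈ 0.147368.


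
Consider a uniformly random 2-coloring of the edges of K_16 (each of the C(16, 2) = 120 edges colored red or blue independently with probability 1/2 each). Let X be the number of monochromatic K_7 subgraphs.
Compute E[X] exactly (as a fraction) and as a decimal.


Let X = Σ_S X_S over the C(16, 7) = 11440 subsets S of size 7, where X_S = 1 if the K_7 on S is monochromatic.
For a fixed S, the K_7 on S has C(7, 2) = 21 edges. P[all 21 edges red] = (1/2)^21, and likewise for blue, so P[monochromatic] = 2·(1/2)^21 = 2^{1 − 21} = 1/1048576.
Summing: E[X] = C(16, 7) · 2^{1 − 21} = 11440 · 1/1048576 = 715/65536.
Numerically: E[X] ≈ 0.011.

E[X] = C(16,7)·2^(1−C(7,2)) = 715/65536 ≈ 0.011.


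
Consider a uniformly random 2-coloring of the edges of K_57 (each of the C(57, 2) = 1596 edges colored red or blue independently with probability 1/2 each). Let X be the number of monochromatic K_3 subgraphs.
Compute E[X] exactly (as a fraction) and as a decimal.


Let X = Σ_S X_S over the C(57, 3) = 29260 subsets S of size 3, where X_S = 1 if the K_3 on S is monochromatic.
For a fixed S, the K_3 on S has C(3, 2) = 3 edges. P[all 3 edges red] = (1/2)^3, and likewise for blue, so P[monochromatic] = 2·(1/2)^3 = 2^{1 − 3} = 1/4.
Summing: E[X] = C(57, 3) · 2^{1 − 3} = 29260 · 1/4 = 7315.
Numerically: E[X] ≈ 7315.0000.

E[X] = C(57,3)·2^(1−C(3,2)) = 7315 ≈ 7315.0000.


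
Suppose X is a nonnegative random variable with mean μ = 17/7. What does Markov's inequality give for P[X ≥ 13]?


μ = E[X] = 17/7, a = 13.
Markov: P[X ≥ 13] ≤ μ/a = (17/7)/13 = 17/91.
Numerically: ≈ 0.187.
(Since a = 13 > μ = 2.429, the bound 17/91 is < 1 and informative.)

P[X ≥ 13] ≤ 17/91 ≈ 0.187.


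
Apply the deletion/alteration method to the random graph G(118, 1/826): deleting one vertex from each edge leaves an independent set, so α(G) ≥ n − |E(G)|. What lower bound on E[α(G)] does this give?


E[|E(G)|] = C(118, 2)·p = 6903 · (1/826) = 117/14.
E[α(G)] ≥ n − E[|E(G)|] = 118 − 117/14 = 1535/14.
Numerically: ≈ 109.643.
(This is only a lower bound; the true E[α(G)] may be larger.)

E[α(G)] ≥ 1535/14 ≈ 109.643.


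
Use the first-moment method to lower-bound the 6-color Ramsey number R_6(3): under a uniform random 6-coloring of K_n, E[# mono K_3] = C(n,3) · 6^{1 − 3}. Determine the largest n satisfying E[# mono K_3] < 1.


We need C(n, 3) · 6^{1 − 3} < 1, i.e. C(n, 3) < 6^{3 − 1} = 36.
Check values of n near the boundary:
  n = 5: C(5, 3) = 10; 10 < 36? YES
  n = 6: C(6, 3) = 20; 20 < 36? YES
  n = 7: C(7, 3) = 35; 35 < 36? YES
  n = 8: C(8, 3) = 56; 56 < 36? NO
The largest n with C(n, 3) < 36 is n = 7 (where E[X] = 35/36 ≈ 0.972). Hence R_6(3) > 7, i.e. R_6(3) ≥ 8.

Largest n = 7; hence R_6(3) > 7.


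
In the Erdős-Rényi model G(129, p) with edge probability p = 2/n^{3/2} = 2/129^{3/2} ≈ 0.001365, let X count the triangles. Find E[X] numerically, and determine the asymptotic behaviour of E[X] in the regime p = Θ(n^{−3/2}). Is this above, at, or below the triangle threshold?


Number of potential triangles: C(129, 3) = 349504.
Each occurs with probability p³ ≈ (0.001365)³ ≈ 2.543527e-09.
By linearity: E[X] = C(129, 3)·p³ ≈ 349504 · 2.543527e-09 ≈ 0.0009.
Since α = 3/2 > 1, p = c/n^{3/2} = o(1/n) is below the triangle threshold p ~ 1/n. Asymptotically E[X] ~ (c³/6)·n^{3(1−α)} = (2³/6)·n^{-1.5} → 0, so by Markov's inequality G has no triangles w.h.p.

E[X] ≈ 0.0009; in regime p = Θ(1/n^{3/2}) E[X] tends to 0 (below the triangle threshold p ~ 1/n).


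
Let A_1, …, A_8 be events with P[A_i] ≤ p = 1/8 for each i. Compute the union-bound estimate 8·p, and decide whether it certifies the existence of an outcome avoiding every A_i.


Union bound: P[∪_{i=1}^{8} A_i] ≤ Σ_i P[A_i] ≤ 8·p = 8·(1/8) = 1.
Numerically: 1 ≈ 1.0000000.
Is 1 < 1? NO.
Since the bound 1 is ≥ 1, the union bound is uninformative here; it does NOT by itself certify existence.

8·p = 1 ≈ 1.0000000; existence NOT certified by the union bound.


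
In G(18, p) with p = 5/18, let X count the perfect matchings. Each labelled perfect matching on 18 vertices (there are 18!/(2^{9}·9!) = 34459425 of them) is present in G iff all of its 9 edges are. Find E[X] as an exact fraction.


K_18 has 18!/(2^{9}·9!) = 34459425 labelled perfect matchings.
For each such perfect matching H, let X_H = 1 if all 9 edges of H are present in G. Then P[X_H = 1] = p^{9} = (5/18)^{9} = 1953125/198359290368.
By linearity of expectation: E[X] = Σ_H E[X_H] = 34459425 · p^{9} = 34459425 · 1953125/198359290368 = 830908203125/2448880128.
Numerically: E[X] ≈ 339.

E[X] = 34459425 · (5/18)^{9} = 830908203125/2448880128 ≈ 339.


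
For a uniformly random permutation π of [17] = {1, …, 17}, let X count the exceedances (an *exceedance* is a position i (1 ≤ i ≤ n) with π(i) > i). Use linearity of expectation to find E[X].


Write X = Σ_{i=1}^{17} X_i, where X_i = 1_{π(i) > i}.
For each fixed i, π(i) is uniform over {1, …, 17} (marginal of a uniform permutation), so P[π(i) > i] = (n − i)/n. Summing: Σ_{i=1}^{17} (n − i)/n = (0 + 1 + … + 16)/17 = 17(17 − 1)/(2·17) = (17 − 1)/2.
Hence E[X] = Σ_{i=1}^{17} (17 − i)/17 = 8 ≈ 8.000.

E[X] = 8 = 8.000.


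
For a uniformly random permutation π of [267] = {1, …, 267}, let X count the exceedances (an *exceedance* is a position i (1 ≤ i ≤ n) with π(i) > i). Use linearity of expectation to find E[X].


Write X = Σ_{i=1}^{267} X_i, where X_i = 1_{π(i) > i}.
For each fixed i, π(i) is uniform over {1, …, 267} (marginal of a uniform permutation), so P[π(i) > i] = (n − i)/n. Summing: Σ_{i=1}^{267} (n − i)/n = (0 + 1 + … + 266)/267 = 267(267 − 1)/(2·267) = (267 − 1)/2.
Hence E[X] = Σ_{i=1}^{267} (267 − i)/267 = 133 ≈ 133.00000.

E[X] = 133 = 133.00000.


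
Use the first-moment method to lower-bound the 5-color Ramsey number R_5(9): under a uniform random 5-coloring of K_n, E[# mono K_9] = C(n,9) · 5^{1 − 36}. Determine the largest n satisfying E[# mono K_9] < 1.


We need C(n, 9) · 5^{1 − 36} < 1, i.e. C(n, 9) < 5^{36 − 1} = 2910383045673370361328125.
Check values of n near the boundary:
  n = 2169: C(2169, 9) = 2879753360044504243499683; 2879753360044504243499683 < 2910383045673370361328125? YES
  n = 2170: C(2170, 9) = 2891746779868845075610510; 2891746779868845075610510 < 2910383045673370361328125? YES
  n = 2171: C(2171, 9) = 2903784578674959601827205; 2903784578674959601827205 < 2910383045673370361328125? YES
  n = 2172: C(2172, 9) = 2915866900084148060642020; 2915866900084148060642020 < 2910383045673370361328125? NO
The largest n with C(n, 9) < 2910383045673370361328125 is n = 2171 (where E[X] = 580756915734991920365441/582076609134674072265625 ≈ 0.9977328). Hence R_5(9) > 2171, i.e. R_5(9) ≥ 2172.

Largest n = 2171; hence R_5(9) > 2171.


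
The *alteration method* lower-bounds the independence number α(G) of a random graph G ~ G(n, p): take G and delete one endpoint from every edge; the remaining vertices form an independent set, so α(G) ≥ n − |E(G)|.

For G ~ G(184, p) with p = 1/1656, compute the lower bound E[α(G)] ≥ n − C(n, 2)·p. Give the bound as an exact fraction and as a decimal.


E[|E(G)|] = C(184, 2)·p = 16836 · (1/1656) = 61/6.
E[α(G)] ≥ n − E[|E(G)|] = 184 − 61/6 = 1043/6.
Numerically: ≈ 173.83333.
(This is only a lower bound; the true E[α(G)] may be larger.)

E[α(G)] ≥ 1043/6 ≈ 173.83333.


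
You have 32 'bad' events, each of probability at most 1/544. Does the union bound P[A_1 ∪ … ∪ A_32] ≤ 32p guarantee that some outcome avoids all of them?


Union bound: P[∪_{i=1}^{32} A_i] ≤ Σ_i P[A_i] ≤ 32·p = 32·(1/544) = 1/17.
Numerically: 1/17 ≈ 0.0588235.
Is 1/17 < 1? YES.
Since P[∪ A_i] ≤ 1/17 < 1, the complement has P[∩ A_i^c] ≥ 1 − 1/17 = 16/17 > 0, so some outcome avoids every A_i.

32·p = 1/17 ≈ 0.0588235; existence CERTIFIED by the union bound.


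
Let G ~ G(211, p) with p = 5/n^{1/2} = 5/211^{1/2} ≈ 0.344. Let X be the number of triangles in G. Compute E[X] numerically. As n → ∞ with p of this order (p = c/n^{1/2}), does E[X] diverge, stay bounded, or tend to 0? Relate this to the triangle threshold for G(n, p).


Number of potential triangles: C(211, 3) = 1543465.
Each occurs with probability p³ ≈ (0.344)³ ≈ 4.07837e-02.
By linearity: E[X] = C(211, 3)·p³ ≈ 1543465 · 4.07837e-02 ≈ 62948.171.
Since α = 1/2 < 1, p = c/n^{1/2} ≫ 1/n is above the triangle threshold p ~ 1/n. Asymptotically E[X] ~ (c³/6)·n^{3(1−α)} = (5³/6)·n^{1.5} → ∞; triangles are abundant w.h.p.

E[X] ≈ 62948.171; in regime p = Θ(1/n^{1/2}) E[X] diverges (above the triangle threshold p ~ 1/n).


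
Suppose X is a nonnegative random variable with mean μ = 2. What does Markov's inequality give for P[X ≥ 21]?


μ = E[X] = 2, a = 21.
Markov: P[X ≥ 21] ≤ μ/a = (2)/21 = 2/21.
Numerically: ≈ 0.09524.
(Since a = 21 > μ = 2.00000, the bound 2/21 is < 1 and informative.)

P[X ≥ 21] ≤ 2/21 ≈ 0.09524.


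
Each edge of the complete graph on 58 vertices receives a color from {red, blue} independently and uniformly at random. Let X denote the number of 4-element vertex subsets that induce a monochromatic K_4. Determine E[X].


Let X = Σ_S X_S over the C(58, 4) = 424270 subsets S of size 4, where X_S = 1 if the K_4 on S is monochromatic.
For a fixed S, the K_4 on S has C(4, 2) = 6 edges. P[all 6 edges red] = (1/2)^6, and likewise for blue, so P[monochromatic] = 2·(1/2)^6 = 2^{1 − 6} = 1/32.
By linearity: E[X] = C(58, 4) · 2^{1 − 6} = 424270 · 1/32 = 212135/16.
Numerically: E[X] ≈ 13258.43750.

E[X] = C(58,4)·2^(1−C(4,2)) = 212135/16 ≈ 13258.43750.


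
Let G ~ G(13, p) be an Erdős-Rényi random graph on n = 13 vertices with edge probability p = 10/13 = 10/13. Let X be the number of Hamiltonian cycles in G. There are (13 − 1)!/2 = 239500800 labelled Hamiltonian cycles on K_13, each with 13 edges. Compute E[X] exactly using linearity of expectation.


K_13 has (13 − 1)!/2 = 239500800 labelled Hamiltonian cycles.
For each such Hamiltonian cycle H, let X_H = 1 if all 13 edges of H are present in G. Then P[X_H = 1] = p^{13} = (10/13)^{13} = 10000000000000/302875106592253.
By linearity: E[X] = Σ_H E[X_H] = 239500800 · p^{13} = 239500800 · 10000000000000/302875106592253 = 2395008000000000000000/302875106592253.
Numerically: E[X] ≈ 7.908e+06.

E[X] = 239500800 · (10/13)^{13} = 2395008000000000000000/302875106592253 ≈ 7.908e+06.


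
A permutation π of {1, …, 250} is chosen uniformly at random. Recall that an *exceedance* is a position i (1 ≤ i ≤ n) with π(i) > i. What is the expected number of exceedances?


Write X = Σ_{i=1}^{250} X_i, where X_i = 1_{π(i) > i}.
For each fixed i, π(i) is uniform over {1, …, 250} (marginal of a uniform permutation), so P[π(i) > i] = (n − i)/n. Summing: Σ_{i=1}^{250} (n − i)/n = (0 + 1 + … + 249)/250 = 250(250 − 1)/(2·250) = (250 − 1)/2.
Hence E[X] = Σ_{i=1}^{250} (250 − i)/250 = 249/2 ≈ 124.500000.

E[X] = 249/2 = 124.500000.


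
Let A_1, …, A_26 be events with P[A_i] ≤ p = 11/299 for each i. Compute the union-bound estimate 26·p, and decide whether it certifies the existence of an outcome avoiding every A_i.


Union bound: P[∪_{i=1}^{26} A_i] ≤ Σ_i P[A_i] ≤ 26·p = 26·(11/299) = 22/23.
Numerically: 22/23 ≈ 0.9565217.
Is 22/23 < 1? YES.
Since P[∪ A_i] ≤ 22/23 < 1, the complement has P[∩ A_i^c] ≥ 1 − 22/23 = 1/23 > 0, so some outcome avoids every A_i.

26·p = 22/23 ≈ 0.9565217; existence CERTIFIED by the union bound.


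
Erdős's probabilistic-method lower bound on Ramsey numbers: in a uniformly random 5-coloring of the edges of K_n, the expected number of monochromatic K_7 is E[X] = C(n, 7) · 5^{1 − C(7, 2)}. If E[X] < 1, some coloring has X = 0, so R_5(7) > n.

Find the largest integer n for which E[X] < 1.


We need C(n, 7) · 5^{1 − 21} < 1, i.e. C(n, 7) < 5^{21 − 1} = 95367431640625.
Check values of n near the boundary:
  n = 337: C(337, 7) = 91989916924632; 91989916924632 < 95367431640625? YES
  n = 338: C(338, 7) = 93935323022736; 93935323022736 < 95367431640625? YES
  n = 339: C(339, 7) = 95915887062372; 95915887062372 < 95367431640625? NO
  n = 340: C(340, 7) = 97932136940560; 97932136940560 < 95367431640625? NO
The largest n with C(n, 7) < 95367431640625 is n = 338 (where E[X] = 93935323022736/95367431640625 ≈ 0.985). Hence R_5(7) > 338, i.e. R_5(7) ≥ 339.

Largest n = 338; hence R_5(7) > 338.


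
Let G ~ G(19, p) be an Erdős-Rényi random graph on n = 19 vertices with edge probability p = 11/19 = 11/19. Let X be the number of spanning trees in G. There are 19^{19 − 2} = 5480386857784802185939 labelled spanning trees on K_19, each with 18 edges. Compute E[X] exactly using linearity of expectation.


K_19 has 19^{19 − 2} = 5480386857784802185939 labelled spanning trees.
For each such spanning tree H, let X_H = 1 if all 18 edges of H are present in G. Then P[X_H = 1] = p^{18} = (11/19)^{18} = 5559917313492231481/104127350297911241532841.
By linearity: E[X] = Σ_H E[X_H] = 5480386857784802185939 · p^{18} = 5480386857784802185939 · 5559917313492231481/104127350297911241532841 = 5559917313492231481/19.
Numerically: E[X] ≈ 2.92627e+17.

E[X] = 5480386857784802185939 · (11/19)^{18} = 5559917313492231481/19 ≈ 2.92627e+17.
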